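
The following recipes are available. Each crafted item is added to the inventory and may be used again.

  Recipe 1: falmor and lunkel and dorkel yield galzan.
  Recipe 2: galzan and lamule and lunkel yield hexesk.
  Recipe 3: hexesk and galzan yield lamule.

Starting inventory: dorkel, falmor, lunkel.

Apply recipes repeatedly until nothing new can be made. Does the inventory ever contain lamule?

No

lamule would need hexesk and galzan (Recipe 3), but hexesk is never obtained.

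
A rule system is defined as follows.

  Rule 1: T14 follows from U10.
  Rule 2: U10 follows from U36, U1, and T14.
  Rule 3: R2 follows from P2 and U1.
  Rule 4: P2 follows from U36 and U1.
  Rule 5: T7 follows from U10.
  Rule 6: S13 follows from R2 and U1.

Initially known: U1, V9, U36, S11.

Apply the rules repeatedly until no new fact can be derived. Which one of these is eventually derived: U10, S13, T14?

S13

From U36 and U1, Rule 4 gives P2.
P2 and U1 hold, so R2 follows (Rule 3).
From R2 and U1, Rule 6 gives S13.
T14 would need U10 (Rule 1), but U10 is never established. U10 would need U36, U1, and T14 (Rule 2), but T14 is never established.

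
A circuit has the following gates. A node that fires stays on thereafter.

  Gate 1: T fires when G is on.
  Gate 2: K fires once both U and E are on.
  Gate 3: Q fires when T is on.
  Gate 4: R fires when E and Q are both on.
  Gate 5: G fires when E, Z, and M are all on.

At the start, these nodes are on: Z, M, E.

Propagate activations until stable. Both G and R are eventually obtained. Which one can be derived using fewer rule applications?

G

G: Gate 5: E, Z, and M on → G on. [1 rule application]
R: E, Z, and M are on, so G fires (Gate 5). G is on, so T fires (Gate 1). T is on, so Q fires (Gate 3). Gate 4: E and Q on → R on. [4 rule applications]
G needs fewer.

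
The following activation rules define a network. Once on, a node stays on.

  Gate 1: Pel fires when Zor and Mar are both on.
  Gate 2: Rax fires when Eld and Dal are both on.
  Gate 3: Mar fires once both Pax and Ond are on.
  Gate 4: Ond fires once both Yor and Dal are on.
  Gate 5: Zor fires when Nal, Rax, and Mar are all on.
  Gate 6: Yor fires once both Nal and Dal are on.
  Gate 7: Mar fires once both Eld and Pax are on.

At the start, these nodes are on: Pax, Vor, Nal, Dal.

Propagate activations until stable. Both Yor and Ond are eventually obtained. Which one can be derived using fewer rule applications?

Yor: Nal and Dal are on, so Yor fires (Gate 6). [1 rule application]
Ond: Nal and Dal are on, so Yor fires (Gate 6). Gate 4: Yor and Dal on → Ond on. [2 rule applications]
Yor needs fewer.

Yor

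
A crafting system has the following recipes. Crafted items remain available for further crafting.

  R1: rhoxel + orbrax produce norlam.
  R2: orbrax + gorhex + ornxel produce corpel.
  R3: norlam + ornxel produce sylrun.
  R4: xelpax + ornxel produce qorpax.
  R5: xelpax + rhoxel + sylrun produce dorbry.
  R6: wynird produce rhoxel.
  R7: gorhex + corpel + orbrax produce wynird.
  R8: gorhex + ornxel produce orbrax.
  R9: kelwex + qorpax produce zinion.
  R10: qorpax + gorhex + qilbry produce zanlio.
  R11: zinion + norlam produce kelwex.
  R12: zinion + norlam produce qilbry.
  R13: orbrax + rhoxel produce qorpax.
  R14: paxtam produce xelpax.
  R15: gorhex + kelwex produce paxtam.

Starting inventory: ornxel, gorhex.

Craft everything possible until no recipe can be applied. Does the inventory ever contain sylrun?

Yes

Using R8, gorhex and ornxel make orbrax.
orbrax + gorhex + ornxel → corpel (R2).
gorhex + corpel + orbrax → wynird (R7).
Using R6, wynird makes rhoxel.
Using R1, rhoxel and orbrax make norlam.
norlam + ornxel → sylrun (R3).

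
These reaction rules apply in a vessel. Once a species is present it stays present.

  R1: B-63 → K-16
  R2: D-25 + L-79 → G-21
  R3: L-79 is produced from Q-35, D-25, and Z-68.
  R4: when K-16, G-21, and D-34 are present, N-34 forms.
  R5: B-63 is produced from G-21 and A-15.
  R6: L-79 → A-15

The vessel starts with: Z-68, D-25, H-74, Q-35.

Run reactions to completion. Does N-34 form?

N-34 would need K-16, G-21, and D-34 (R4), but D-34 never forms.

No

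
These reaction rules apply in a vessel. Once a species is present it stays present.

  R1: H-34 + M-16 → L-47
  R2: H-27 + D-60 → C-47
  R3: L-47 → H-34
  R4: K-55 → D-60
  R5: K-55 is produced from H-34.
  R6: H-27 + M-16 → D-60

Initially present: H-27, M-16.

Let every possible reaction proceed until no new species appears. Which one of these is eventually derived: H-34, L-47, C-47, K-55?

C-47

H-27 and M-16 present → D-60 forms (R6).
H-27 and D-60 present → C-47 forms (R2).
K-55 would need H-34 (R5), but H-34 never forms. H-34 would need L-47 (R3), but L-47 never forms. L-47 would need H-34 and M-16 (R1), but H-34 never forms.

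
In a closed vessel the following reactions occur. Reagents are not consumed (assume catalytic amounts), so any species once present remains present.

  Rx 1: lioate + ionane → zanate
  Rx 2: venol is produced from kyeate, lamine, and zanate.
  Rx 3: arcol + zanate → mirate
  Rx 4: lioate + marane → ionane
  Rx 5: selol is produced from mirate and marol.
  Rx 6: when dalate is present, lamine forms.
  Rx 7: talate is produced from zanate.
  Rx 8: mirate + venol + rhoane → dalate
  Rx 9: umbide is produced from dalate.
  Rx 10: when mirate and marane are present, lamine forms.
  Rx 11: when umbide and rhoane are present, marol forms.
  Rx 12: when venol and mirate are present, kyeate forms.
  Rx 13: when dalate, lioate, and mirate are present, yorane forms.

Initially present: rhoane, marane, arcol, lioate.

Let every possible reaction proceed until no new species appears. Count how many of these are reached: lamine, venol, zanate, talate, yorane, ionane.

lioate and marane present → ionane forms (Rx 4).
lioate and ionane present → zanate forms (Rx 1).
zanate present → talate forms (Rx 7).
arcol and zanate present → mirate forms (Rx 3).
mirate and marane present → lamine forms (Rx 10).
lamine: reached.
venol would need kyeate, lamine, and zanate (Rx 2), but kyeate never forms.
zanate: reached.
talate: reached.
yorane would need dalate, lioate, and mirate (Rx 13), but dalate never forms.
ionane: reached.
Reached: lamine, zanate, talate, and ionane — 4 of the 6.

4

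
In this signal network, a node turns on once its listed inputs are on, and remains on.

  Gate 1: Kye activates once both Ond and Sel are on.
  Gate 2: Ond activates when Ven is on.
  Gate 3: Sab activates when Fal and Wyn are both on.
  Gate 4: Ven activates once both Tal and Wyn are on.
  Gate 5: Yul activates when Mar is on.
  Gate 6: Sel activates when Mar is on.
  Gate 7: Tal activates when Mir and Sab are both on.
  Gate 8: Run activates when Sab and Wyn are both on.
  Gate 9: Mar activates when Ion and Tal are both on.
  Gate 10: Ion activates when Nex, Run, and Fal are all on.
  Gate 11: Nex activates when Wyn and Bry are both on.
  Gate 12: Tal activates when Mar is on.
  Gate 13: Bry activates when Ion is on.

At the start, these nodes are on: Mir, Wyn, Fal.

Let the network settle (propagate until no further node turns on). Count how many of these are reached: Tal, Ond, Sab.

Gate 3: Fal and Wyn on → Sab on.
Mir and Sab are on, so Tal activates (Gate 7).
Gate 4: Tal and Wyn on → Ven on.
Ven is on, so Ond activates (Gate 2).
Tal: reached.
Ond: reached.
Sab: reached.
All 3 are reached.

3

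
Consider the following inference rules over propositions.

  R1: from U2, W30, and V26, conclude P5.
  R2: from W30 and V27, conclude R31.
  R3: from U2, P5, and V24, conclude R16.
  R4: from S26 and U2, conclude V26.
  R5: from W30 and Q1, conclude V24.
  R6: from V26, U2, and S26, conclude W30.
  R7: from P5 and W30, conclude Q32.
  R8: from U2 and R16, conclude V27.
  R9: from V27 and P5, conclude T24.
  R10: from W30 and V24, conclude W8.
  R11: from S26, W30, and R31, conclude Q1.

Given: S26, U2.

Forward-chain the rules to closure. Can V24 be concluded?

No

V24 would need W30 and Q1 (R5), but Q1 is never established.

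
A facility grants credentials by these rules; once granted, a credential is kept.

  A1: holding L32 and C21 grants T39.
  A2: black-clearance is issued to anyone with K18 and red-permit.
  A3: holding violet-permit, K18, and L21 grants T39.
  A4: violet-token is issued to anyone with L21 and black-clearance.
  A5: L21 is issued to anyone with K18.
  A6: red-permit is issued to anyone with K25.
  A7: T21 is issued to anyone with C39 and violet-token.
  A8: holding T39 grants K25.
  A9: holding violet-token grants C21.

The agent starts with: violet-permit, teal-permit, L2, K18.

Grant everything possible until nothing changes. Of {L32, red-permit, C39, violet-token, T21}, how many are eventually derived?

2

Holding K18 grants L21 (A5).
Holding violet-permit, K18, and L21 grants T39 (A3).
Holding T39 grants K25 (A8).
Holding K25 grants red-permit (A6).
Holding K18 and red-permit grants black-clearance (A2).
Holding L21 and black-clearance grants violet-token (A4).
No rule produces L32, and it is not given.
red-permit: reached.
No rule produces C39, and it is not given.
violet-token: reached.
T21 would need C39 and violet-token (A7), but C39 is never granted.
Reached: red-permit and violet-token — 2 of the 5.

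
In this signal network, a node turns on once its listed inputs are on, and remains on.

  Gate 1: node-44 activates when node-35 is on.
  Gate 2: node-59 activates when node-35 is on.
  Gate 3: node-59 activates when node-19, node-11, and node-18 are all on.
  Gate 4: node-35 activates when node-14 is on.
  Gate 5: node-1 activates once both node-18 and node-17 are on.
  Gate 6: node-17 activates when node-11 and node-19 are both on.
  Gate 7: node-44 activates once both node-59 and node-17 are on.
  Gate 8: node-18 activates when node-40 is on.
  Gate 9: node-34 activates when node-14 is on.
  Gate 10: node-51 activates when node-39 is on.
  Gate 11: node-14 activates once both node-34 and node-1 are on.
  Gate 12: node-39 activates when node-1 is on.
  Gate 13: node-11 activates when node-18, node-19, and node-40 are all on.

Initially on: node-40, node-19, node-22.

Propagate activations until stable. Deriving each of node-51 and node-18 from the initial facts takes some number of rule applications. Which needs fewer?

node-18: Gate 8: node-40 on → node-18 on. [1 rule application]
node-51: Gate 8: node-40 on → node-18 on. Gate 13: node-18, node-19, and node-40 on → node-11 on. Gate 6: node-11 and node-19 on → node-17 on. node-18 and node-17 are on, so node-1 activates (Gate 5). node-1 is on, so node-39 activates (Gate 12). Gate 10: node-39 on → node-51 on. [6 rule applications]
node-18 needs fewer.

node-18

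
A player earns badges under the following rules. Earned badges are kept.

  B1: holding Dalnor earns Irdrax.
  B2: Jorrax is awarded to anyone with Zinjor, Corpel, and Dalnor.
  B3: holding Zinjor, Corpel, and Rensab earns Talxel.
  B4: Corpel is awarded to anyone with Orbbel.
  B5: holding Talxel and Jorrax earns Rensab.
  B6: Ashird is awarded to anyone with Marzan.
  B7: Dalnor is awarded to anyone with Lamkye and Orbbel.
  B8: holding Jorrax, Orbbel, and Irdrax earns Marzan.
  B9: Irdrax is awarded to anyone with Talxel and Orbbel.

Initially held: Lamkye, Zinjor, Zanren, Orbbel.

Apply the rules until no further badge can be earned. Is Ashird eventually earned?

With Orbbel, Corpel is earned (B4).
With Lamkye and Orbbel, Dalnor is earned (B7).
With Zinjor, Corpel, and Dalnor, Jorrax is earned (B2).
With Dalnor, Irdrax is earned (B1).
With Jorrax, Orbbel, and Irdrax, Marzan is earned (B8).
With Marzan, Ashird is earned (B6).

Yes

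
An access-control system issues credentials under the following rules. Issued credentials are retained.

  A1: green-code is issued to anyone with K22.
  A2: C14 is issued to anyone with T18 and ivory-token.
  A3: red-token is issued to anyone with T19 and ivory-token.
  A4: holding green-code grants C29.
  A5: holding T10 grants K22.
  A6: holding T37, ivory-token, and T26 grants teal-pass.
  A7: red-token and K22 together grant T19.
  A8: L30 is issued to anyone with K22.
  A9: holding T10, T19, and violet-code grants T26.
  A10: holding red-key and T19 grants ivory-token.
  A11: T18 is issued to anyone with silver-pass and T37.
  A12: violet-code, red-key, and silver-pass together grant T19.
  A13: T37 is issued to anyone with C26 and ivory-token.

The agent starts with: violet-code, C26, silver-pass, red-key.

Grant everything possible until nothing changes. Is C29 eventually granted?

C29 would need green-code (A4), but green-code is never granted.

No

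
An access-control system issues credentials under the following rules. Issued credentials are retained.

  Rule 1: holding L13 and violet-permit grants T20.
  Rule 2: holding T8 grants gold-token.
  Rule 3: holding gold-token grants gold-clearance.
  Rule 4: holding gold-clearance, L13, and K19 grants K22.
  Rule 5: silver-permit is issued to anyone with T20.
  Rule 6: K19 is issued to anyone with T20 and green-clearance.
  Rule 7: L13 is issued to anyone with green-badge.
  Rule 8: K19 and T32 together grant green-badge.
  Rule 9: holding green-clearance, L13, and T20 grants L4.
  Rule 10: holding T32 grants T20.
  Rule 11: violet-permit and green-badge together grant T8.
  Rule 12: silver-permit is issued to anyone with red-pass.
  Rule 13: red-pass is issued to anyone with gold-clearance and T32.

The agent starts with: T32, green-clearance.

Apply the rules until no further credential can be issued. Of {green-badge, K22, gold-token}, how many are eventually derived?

1

Holding T32 grants T20 (Rule 10).
Holding T20 and green-clearance grants K19 (Rule 6).
Holding K19 and T32 grants green-badge (Rule 8).
green-badge: reached.
K22 would need gold-clearance, L13, and K19 (Rule 4), but gold-clearance is never granted.
gold-token would need T8 (Rule 2), but T8 is never granted.
Reached: green-badge — 1 of the 3.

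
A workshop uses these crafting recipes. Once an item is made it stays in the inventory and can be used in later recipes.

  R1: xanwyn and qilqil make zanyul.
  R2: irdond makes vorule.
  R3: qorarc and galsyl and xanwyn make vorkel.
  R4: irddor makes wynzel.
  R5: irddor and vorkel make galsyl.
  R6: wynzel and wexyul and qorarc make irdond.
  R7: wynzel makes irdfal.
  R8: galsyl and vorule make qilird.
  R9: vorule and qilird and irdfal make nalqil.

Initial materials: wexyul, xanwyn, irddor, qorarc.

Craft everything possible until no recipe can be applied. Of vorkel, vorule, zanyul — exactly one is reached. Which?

Using R4, irddor makes wynzel.
Using R6, wynzel, wexyul, and qorarc make irdond.
irdond → vorule (R2).
zanyul would need xanwyn and qilqil (R1), but qilqil is never obtained. vorkel would need qorarc, galsyl, and xanwyn (R3), but galsyl is never obtained.

vorule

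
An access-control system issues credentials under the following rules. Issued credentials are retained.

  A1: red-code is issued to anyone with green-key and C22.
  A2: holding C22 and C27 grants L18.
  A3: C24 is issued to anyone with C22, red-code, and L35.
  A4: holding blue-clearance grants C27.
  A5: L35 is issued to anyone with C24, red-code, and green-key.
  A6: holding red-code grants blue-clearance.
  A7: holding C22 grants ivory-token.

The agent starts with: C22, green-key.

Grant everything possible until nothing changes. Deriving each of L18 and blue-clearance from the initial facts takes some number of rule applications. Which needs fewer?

blue-clearance

blue-clearance: Holding green-key and C22 grants red-code (A1). Holding red-code grants blue-clearance (A6). [2 rule applications]
L18: Holding green-key and C22 grants red-code (A1). Holding red-code grants blue-clearance (A6). Holding blue-clearance grants C27 (A4). Holding C22 and C27 grants L18 (A2). [4 rule applications]
blue-clearance needs fewer.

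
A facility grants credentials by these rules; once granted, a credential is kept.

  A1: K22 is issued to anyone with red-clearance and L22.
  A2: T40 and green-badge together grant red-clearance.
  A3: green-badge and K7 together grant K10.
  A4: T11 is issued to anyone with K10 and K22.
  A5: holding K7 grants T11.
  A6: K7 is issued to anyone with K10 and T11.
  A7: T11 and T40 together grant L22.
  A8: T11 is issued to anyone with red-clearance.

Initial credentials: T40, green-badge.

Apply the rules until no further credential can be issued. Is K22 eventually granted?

Holding T40 and green-badge grants red-clearance (A2).
Holding red-clearance grants T11 (A8).
Holding T11 and T40 grants L22 (A7).
Holding red-clearance and L22 grants K22 (A1).

Yes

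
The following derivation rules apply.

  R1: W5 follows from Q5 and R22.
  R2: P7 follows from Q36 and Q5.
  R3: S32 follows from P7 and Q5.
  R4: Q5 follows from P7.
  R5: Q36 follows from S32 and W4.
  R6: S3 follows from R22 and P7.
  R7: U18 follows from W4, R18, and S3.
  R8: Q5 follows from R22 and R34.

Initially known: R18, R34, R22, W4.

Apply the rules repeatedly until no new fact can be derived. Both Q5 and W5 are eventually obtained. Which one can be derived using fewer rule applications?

Q5: From R22 and R34, R8 gives Q5. [1 rule application]
W5: R22 and R34 hold, so Q5 follows (R8). From Q5 and R22, R1 gives W5. [2 rule applications]
Q5 needs fewer.

Q5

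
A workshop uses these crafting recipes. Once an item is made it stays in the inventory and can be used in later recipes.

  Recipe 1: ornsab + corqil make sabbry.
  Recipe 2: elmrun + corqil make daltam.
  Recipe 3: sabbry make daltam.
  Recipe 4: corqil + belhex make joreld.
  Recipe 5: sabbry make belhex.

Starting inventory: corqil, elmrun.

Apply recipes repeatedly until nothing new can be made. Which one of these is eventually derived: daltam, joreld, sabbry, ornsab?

daltam

elmrun + corqil → daltam (Recipe 2).
No rule produces ornsab, and it is not given. sabbry would need ornsab and corqil (Recipe 1), but ornsab is never obtained. joreld would need corqil and belhex (Recipe 4), but belhex is never obtained.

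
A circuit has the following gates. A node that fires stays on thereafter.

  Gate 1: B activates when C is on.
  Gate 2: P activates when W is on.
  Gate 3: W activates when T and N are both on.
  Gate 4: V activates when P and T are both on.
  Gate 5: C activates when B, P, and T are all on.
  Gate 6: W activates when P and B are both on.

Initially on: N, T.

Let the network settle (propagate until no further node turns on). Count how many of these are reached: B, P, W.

2

Gate 3: T and N on → W on.
W is on, so P activates (Gate 2).
B would need C (Gate 1), but C never turns on.
P: reached.
W: reached.
Reached: P and W — 2 of the 3.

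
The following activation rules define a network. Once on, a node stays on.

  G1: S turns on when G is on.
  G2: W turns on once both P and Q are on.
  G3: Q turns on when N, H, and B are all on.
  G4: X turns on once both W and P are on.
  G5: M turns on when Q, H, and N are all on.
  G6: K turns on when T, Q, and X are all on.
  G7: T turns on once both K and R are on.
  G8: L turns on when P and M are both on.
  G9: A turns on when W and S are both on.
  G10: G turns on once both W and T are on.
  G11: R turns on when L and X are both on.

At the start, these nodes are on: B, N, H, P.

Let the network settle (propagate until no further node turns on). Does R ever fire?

Yes

G3: N, H, and B on → Q on.
G2: P and Q on → W on.
Q, H, and N are on, so M turns on (G5).
G4: W and P on → X on.
P and M are on, so L turns on (G8).
G11: L and X on → R on.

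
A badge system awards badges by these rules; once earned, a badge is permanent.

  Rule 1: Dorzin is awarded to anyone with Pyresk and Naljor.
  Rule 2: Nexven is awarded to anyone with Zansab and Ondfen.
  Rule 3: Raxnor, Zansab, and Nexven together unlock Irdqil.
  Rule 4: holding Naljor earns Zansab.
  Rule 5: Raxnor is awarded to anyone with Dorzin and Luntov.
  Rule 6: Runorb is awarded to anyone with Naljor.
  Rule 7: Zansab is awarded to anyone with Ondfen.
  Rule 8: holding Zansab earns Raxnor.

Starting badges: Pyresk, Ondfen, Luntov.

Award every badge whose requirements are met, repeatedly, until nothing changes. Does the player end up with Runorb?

No

Runorb would need Naljor (Rule 6), but Naljor is never earned.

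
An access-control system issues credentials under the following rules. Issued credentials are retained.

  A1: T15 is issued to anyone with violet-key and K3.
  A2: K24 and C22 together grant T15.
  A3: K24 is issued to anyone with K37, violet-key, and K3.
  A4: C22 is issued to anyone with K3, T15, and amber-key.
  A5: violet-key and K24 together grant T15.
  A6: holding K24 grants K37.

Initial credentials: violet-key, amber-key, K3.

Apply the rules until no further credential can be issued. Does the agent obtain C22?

Yes

Holding violet-key and K3 grants T15 (A1).
Holding K3, T15, and amber-key grants C22 (A4).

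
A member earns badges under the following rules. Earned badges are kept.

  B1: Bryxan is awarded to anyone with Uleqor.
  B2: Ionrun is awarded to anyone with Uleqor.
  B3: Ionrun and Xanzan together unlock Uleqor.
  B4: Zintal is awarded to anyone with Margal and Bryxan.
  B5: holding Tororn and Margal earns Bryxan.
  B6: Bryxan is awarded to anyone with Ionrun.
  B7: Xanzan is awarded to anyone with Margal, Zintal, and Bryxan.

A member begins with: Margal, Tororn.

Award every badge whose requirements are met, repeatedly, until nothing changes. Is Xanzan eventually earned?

With Tororn and Margal, Bryxan is earned (B5).
With Margal and Bryxan, Zintal is earned (B4).
With Margal, Zintal, and Bryxan, Xanzan is earned (B7).

Yes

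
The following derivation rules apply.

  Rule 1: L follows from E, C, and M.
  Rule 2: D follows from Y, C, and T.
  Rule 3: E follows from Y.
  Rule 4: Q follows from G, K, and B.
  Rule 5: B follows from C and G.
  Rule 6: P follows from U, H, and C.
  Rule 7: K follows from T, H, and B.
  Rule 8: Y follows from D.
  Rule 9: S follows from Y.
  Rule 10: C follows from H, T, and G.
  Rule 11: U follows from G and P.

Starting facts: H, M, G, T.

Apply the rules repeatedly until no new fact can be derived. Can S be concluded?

S would need Y (Rule 9), but Y is never established.

No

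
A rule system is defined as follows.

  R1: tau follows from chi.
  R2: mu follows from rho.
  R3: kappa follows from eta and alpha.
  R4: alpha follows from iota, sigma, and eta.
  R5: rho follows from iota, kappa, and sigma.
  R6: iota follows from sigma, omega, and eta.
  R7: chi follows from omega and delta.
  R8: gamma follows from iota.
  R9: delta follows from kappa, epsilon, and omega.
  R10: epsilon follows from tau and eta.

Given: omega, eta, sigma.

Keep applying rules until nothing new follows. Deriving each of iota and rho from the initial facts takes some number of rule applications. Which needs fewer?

iota

iota: From sigma, omega, and eta, R6 gives iota. [1 rule application]
rho: sigma, omega, and eta hold, so iota follows (R6). From iota, sigma, and eta, R4 gives alpha. eta and alpha hold, so kappa follows (R3). From iota, kappa, and sigma, R5 gives rho. [4 rule applications]
iota needs fewer.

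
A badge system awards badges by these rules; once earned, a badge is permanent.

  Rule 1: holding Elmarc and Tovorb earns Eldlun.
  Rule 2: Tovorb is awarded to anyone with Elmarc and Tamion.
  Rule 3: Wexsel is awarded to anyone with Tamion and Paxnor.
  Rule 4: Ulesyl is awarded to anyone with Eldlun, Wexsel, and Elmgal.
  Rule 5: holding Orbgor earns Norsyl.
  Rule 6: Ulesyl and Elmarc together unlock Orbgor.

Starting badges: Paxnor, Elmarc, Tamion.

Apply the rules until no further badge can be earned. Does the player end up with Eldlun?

With Elmarc and Tamion, Tovorb is earned (Rule 2).
With Elmarc and Tovorb, Eldlun is earned (Rule 1).

Yes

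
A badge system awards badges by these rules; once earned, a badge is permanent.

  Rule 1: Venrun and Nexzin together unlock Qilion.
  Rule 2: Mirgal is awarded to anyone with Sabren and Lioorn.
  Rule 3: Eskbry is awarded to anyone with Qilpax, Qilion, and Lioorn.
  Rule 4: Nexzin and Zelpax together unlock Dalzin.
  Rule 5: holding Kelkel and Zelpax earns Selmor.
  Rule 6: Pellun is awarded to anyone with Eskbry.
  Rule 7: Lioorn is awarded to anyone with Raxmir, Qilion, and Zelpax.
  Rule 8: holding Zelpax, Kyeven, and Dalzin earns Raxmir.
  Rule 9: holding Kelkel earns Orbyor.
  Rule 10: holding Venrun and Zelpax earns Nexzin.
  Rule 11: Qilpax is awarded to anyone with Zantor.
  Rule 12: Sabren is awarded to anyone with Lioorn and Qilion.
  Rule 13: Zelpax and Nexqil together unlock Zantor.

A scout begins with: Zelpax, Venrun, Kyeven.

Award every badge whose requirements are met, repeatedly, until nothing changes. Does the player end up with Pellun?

No

Pellun would need Eskbry (Rule 6), but Eskbry is never earned.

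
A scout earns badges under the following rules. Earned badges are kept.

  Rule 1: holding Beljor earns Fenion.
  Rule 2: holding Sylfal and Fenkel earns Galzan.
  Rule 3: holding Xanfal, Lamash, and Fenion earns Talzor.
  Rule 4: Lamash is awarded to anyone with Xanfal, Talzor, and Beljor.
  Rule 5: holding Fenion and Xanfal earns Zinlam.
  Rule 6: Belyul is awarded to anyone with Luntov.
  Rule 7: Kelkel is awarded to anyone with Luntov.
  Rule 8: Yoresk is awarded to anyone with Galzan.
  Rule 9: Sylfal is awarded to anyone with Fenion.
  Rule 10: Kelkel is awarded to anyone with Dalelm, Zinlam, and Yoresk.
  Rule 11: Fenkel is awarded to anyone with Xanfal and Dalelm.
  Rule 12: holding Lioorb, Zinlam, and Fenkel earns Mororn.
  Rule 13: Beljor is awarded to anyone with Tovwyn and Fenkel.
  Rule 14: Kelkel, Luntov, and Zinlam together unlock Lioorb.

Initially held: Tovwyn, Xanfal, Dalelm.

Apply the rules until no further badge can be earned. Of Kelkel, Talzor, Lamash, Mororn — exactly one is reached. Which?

Kelkel

With Xanfal and Dalelm, Fenkel is earned (Rule 11).
With Tovwyn and Fenkel, Beljor is earned (Rule 13).
With Beljor, Fenion is earned (Rule 1).
With Fenion and Xanfal, Zinlam is earned (Rule 5).
With Fenion, Sylfal is earned (Rule 9).
With Sylfal and Fenkel, Galzan is earned (Rule 2).
With Galzan, Yoresk is earned (Rule 8).
With Dalelm, Zinlam, and Yoresk, Kelkel is earned (Rule 10).
Talzor would need Xanfal, Lamash, and Fenion (Rule 3), but Lamash is never earned. Lamash would need Xanfal, Talzor, and Beljor (Rule 4), but Talzor is never earned. Mororn would need Lioorb, Zinlam, and Fenkel (Rule 12), but Lioorb is never earned.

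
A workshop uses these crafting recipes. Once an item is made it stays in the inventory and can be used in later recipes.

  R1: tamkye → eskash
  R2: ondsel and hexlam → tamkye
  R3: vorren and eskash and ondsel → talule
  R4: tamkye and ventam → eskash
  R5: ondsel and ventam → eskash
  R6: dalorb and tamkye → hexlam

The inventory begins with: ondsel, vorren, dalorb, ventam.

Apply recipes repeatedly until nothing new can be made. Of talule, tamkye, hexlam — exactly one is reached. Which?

Using R5, ondsel and ventam make eskash.
vorren and eskash and ondsel → talule (R3).
hexlam would need dalorb and tamkye (R6), but tamkye is never obtained. tamkye would need ondsel and hexlam (R2), but hexlam is never obtained.

talule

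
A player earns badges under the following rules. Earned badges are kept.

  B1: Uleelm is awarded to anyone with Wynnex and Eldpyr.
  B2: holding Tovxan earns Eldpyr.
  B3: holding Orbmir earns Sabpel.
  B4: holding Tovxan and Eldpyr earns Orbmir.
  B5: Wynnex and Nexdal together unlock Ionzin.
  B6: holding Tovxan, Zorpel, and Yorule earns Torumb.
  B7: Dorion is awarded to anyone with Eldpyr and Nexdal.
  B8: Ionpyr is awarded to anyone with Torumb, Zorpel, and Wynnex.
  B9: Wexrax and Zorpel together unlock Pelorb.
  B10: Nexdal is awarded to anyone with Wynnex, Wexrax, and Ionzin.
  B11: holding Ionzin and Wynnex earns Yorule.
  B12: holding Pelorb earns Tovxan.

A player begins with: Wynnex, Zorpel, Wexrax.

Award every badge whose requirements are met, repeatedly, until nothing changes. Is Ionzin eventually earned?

No

Ionzin would need Wynnex and Nexdal (B5), but Nexdal is never earned.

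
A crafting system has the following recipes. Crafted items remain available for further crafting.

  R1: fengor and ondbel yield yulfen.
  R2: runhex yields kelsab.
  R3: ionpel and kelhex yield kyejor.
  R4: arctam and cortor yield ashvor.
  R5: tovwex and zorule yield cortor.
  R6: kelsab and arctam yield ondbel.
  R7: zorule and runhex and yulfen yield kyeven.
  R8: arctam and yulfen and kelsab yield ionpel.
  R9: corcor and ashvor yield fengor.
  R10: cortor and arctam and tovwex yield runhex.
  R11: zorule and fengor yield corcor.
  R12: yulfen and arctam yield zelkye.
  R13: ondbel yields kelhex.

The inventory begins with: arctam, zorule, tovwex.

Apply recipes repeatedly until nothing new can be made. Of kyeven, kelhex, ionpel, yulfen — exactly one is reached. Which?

Using R5, tovwex and zorule make cortor.
Using R10, cortor, arctam, and tovwex make runhex.
Using R2, runhex makes kelsab.
Using R6, kelsab and arctam make ondbel.
ondbel → kelhex (R13).
yulfen would need fengor and ondbel (R1), but fengor is never obtained. kyeven would need zorule, runhex, and yulfen (R7), but yulfen is never obtained. ionpel would need arctam, yulfen, and kelsab (R8), but yulfen is never obtained.

kelhex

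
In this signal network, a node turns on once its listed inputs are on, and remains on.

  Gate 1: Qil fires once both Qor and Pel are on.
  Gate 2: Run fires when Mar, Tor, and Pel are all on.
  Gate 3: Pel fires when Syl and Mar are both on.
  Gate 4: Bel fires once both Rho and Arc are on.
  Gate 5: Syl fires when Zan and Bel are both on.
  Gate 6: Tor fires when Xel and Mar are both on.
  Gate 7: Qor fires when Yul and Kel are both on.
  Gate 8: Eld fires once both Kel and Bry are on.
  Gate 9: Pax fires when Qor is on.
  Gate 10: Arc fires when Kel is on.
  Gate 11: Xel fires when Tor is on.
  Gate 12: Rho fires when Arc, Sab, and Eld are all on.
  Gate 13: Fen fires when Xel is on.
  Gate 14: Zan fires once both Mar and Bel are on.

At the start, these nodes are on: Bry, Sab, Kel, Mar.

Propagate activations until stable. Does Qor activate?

No

Qor would need Yul and Kel (Gate 7), but Yul never turns on.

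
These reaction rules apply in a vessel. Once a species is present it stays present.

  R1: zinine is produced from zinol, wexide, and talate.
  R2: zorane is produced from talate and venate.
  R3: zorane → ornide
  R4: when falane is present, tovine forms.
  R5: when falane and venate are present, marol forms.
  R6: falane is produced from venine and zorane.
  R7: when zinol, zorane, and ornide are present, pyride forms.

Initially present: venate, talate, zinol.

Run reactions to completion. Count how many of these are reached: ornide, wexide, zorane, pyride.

3

talate and venate present → zorane forms (R2).
zorane present → ornide forms (R3).
zinol, zorane, and ornide present → pyride forms (R7).
ornide: reached.
No rule produces wexide, and it is not given.
zorane: reached.
pyride: reached.
Reached: ornide, zorane, and pyride — 3 of the 4.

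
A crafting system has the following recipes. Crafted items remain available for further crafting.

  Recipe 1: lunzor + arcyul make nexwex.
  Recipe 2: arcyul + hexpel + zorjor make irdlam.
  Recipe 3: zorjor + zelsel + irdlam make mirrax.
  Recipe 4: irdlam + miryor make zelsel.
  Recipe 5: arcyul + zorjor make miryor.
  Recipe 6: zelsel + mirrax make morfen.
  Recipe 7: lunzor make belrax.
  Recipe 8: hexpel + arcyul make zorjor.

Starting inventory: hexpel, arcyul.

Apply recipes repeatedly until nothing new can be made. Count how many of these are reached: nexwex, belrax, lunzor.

0

nexwex would need lunzor and arcyul (Recipe 1), but lunzor is never obtained.
belrax would need lunzor (Recipe 7), but lunzor is never obtained.
No rule produces lunzor, and it is not given.
None of the 3 are reached.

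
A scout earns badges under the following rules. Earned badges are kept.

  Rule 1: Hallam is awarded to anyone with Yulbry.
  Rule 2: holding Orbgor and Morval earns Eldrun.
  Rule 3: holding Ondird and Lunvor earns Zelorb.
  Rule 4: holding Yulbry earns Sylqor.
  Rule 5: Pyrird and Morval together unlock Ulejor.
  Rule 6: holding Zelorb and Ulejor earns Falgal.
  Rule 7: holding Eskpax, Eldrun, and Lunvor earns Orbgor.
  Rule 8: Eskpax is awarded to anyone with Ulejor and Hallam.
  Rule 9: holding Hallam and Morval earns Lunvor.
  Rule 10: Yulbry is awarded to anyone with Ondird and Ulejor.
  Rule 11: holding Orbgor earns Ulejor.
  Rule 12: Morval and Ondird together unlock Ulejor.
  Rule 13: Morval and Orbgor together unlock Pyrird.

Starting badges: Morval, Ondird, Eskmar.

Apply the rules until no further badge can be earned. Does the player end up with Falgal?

With Morval and Ondird, Ulejor is earned (Rule 12).
With Ondird and Ulejor, Yulbry is earned (Rule 10).
With Yulbry, Hallam is earned (Rule 1).
With Hallam and Morval, Lunvor is earned (Rule 9).
With Ondird and Lunvor, Zelorb is earned (Rule 3).
With Zelorb and Ulejor, Falgal is earned (Rule 6).

Yes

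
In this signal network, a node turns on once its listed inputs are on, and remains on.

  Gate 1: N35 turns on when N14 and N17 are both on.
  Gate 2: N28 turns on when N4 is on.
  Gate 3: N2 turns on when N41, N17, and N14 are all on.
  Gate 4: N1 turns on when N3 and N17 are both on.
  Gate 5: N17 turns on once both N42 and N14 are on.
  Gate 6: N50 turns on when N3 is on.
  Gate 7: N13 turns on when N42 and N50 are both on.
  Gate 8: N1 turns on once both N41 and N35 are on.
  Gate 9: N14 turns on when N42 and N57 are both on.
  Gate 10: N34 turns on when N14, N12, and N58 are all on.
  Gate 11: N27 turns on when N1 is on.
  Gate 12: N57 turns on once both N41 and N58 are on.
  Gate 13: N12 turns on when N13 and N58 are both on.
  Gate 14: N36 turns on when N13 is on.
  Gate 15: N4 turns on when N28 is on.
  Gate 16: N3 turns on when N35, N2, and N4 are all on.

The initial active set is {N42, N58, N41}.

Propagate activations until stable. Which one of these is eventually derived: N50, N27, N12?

N41 and N58 are on, so N57 turns on (Gate 12).
Gate 9: N42 and N57 on → N14 on.
N42 and N14 are on, so N17 turns on (Gate 5).
Gate 1: N14 and N17 on → N35 on.
N41 and N35 are on, so N1 turns on (Gate 8).
N1 is on, so N27 turns on (Gate 11).
N12 would need N13 and N58 (Gate 13), but N13 never turns on. N50 would need N3 (Gate 6), but N3 never turns on.

N27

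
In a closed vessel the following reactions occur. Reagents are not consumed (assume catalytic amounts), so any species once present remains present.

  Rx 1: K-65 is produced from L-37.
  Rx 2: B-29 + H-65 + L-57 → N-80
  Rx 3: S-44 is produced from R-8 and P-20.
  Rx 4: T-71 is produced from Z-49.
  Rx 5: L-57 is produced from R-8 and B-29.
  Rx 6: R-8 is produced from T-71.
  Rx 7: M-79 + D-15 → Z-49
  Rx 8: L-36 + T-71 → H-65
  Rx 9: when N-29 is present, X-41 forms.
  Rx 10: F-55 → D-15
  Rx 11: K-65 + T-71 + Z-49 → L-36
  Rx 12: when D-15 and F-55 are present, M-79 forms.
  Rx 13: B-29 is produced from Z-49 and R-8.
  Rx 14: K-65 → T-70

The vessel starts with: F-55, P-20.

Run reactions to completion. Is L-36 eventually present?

No

L-36 would need K-65, T-71, and Z-49 (Rx 11), but K-65 never forms.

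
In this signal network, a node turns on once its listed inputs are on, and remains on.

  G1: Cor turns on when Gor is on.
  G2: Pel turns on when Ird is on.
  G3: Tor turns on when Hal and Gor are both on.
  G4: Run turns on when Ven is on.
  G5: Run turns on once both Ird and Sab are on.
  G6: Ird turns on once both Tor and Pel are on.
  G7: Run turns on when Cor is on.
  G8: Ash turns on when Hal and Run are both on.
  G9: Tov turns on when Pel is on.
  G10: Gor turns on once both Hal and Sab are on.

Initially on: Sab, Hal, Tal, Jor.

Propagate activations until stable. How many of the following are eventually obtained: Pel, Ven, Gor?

1

Hal and Sab are on, so Gor turns on (G10).
Pel would need Ird (G2), but Ird never turns on.
No rule produces Ven, and it is not given.
Gor: reached.
Reached: Gor — 1 of the 3.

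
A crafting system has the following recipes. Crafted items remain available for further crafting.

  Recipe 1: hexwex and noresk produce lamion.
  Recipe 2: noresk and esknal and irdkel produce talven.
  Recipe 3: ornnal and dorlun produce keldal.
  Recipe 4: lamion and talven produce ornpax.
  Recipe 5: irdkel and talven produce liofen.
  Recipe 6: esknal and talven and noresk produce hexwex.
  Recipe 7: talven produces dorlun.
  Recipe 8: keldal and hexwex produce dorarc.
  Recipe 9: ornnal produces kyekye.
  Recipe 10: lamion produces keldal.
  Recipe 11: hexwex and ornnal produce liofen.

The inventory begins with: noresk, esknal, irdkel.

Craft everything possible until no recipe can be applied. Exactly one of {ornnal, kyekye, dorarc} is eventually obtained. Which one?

dorarc

Using Recipe 2, noresk, esknal, and irdkel make talven.
Using Recipe 6, esknal, talven, and noresk make hexwex.
Using Recipe 1, hexwex and noresk make lamion.
Using Recipe 10, lamion makes keldal.
keldal and hexwex → dorarc (Recipe 8).
kyekye would need ornnal (Recipe 9), but ornnal is never obtained. No rule produces ornnal, and it is not given.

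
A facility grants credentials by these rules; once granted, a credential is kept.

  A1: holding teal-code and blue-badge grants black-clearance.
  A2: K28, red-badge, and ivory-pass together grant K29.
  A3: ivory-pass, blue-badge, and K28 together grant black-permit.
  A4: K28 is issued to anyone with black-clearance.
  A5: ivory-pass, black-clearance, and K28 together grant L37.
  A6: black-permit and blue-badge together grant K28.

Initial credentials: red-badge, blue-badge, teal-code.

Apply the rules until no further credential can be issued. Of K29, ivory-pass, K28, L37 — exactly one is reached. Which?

Holding teal-code and blue-badge grants black-clearance (A1).
Holding black-clearance grants K28 (A4).
L37 would need ivory-pass, black-clearance, and K28 (A5), but ivory-pass is never granted. No rule produces ivory-pass, and it is not given. K29 would need K28, red-badge, and ivory-pass (A2), but ivory-pass is never granted.

K28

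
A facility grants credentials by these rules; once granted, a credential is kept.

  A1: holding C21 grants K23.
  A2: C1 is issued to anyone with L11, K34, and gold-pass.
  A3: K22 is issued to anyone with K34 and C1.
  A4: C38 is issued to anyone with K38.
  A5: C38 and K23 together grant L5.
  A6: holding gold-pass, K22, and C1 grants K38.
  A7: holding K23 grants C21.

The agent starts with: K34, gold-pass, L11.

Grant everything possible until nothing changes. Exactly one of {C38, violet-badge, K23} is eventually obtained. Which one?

C38

Holding L11, K34, and gold-pass grants C1 (A2).
Holding K34 and C1 grants K22 (A3).
Holding gold-pass, K22, and C1 grants K38 (A6).
Holding K38 grants C38 (A4).
No rule produces violet-badge, and it is not given. K23 would need C21 (A1), but C21 is never granted.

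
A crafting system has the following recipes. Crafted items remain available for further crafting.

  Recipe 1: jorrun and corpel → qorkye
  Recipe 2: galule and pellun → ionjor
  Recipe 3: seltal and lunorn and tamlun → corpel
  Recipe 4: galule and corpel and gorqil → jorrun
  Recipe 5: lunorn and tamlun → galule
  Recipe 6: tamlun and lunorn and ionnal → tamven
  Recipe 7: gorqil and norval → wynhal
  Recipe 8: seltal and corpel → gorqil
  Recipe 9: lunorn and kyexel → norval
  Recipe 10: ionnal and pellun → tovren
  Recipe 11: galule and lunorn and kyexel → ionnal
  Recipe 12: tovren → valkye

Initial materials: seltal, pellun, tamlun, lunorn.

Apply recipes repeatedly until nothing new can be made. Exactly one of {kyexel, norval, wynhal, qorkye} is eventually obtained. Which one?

qorkye

lunorn and tamlun → galule (Recipe 5).
Using Recipe 3, seltal, lunorn, and tamlun make corpel.
seltal and corpel → gorqil (Recipe 8).
galule and corpel and gorqil → jorrun (Recipe 4).
jorrun and corpel → qorkye (Recipe 1).
wynhal would need gorqil and norval (Recipe 7), but norval is never obtained. No rule produces kyexel, and it is not given. norval would need lunorn and kyexel (Recipe 9), but kyexel is never obtained.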